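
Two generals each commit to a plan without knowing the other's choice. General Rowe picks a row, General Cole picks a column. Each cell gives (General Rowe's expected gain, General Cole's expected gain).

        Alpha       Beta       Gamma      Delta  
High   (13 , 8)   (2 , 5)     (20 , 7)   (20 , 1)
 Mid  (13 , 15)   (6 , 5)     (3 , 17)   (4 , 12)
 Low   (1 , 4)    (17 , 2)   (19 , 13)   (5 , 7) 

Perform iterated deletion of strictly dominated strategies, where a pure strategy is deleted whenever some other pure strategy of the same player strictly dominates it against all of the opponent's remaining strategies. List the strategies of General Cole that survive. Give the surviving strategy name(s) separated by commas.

Alpha, Gamma

For General Cole, Alpha strictly dominates Beta on the remaining rows (High: 8>5, Mid: 15>5, Low: 4>2); eliminate Beta.
Row Low is eliminated: High beats it against every remaining column (Alpha: 13>1, Gamma: 20>19, Delta: 20>5).
For General Cole, Alpha strictly dominates Delta on the remaining rows (High: 8>1, Mid: 15>12); eliminate Delta.
Among the remaining strategies, none is strictly dominated by another pure strategy of the same player, so the elimination stops.
Surviving strategies — General Rowe: {High, Mid}; General Cole: {Alpha, Gamma}.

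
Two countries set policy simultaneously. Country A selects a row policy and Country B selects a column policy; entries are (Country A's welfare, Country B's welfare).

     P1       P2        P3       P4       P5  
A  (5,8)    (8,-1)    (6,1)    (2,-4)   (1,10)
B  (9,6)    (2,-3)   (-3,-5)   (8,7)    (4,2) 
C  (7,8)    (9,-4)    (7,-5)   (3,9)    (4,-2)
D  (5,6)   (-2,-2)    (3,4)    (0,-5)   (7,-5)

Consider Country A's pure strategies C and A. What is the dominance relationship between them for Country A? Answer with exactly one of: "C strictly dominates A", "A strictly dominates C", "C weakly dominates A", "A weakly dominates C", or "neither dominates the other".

C strictly dominates A

C's payoffs vs A's, by Country B's action — P1: 7>5, P2: 9>8, P3: 7>6, P4: 3>2, P5: 4>1.
C gives a strictly higher payoff against each opponent action, so C strictly dominates A.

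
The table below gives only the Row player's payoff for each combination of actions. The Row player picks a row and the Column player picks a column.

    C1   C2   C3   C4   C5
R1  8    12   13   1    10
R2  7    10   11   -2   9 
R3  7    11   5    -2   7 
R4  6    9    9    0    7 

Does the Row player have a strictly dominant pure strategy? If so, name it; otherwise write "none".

R1 vs R2: C1: 8>7, C2: 12>10, C3: 13>11, C4: 1>-2, C5: 10>9.
R1 vs R3: C1: 8>7, C2: 12>11, C3: 13>5, C4: 1>-2, C5: 10>7.
R1 vs R4: C1: 8>6, C2: 12>9, C3: 13>9, C4: 1>0, C5: 10>7.
R1 strictly beats every other strategy against every opponent action, so it is strictly dominant.

R1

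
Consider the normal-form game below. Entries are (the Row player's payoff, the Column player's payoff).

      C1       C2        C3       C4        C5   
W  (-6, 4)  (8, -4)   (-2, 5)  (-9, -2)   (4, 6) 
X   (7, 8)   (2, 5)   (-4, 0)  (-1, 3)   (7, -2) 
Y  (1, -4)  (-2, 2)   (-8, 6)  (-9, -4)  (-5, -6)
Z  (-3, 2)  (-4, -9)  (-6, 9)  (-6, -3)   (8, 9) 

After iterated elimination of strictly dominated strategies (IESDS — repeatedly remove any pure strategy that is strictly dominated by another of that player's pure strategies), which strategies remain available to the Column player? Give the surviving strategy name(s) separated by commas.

The Row player's strategy Y is strictly dominated by X (C1: 7>1, C2: 2>-2, C3: -4>-8, C4: -1>-9, C5: 7>-5) and is removed.
For the Column player, C1 strictly dominates C2 on the remaining rows (W: 4>-4, X: 8>5, Z: 2>-9); eliminate C2.
For the Column player, C1 strictly dominates C4 on the remaining rows (W: 4>-2, X: 8>3, Z: 2>-3); eliminate C4.
Among the remaining strategies, none is strictly dominated by another pure strategy of the same player, so the elimination stops.
Surviving strategies — the Row player: {W, X, Z}; the Column player: {C1, C3, C5}.

C1, C3, C5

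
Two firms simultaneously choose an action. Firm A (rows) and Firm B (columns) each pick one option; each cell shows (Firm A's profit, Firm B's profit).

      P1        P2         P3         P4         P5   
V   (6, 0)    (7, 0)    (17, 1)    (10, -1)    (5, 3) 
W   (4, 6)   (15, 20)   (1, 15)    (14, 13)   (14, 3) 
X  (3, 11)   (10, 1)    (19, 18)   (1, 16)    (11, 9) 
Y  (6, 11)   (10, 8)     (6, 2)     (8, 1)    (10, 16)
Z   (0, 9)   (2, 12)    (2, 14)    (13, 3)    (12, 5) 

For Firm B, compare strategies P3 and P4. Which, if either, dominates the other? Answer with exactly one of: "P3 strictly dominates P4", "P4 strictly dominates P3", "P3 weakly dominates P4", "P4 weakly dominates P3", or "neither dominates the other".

P3 strictly dominates P4

Compare P3 to P4 across each opponent action: V: 1>-1, W: 15>13, X: 18>16, Y: 2>1, Z: 14>3.
Every comparison favours P3, so P3 strictly dominates P4.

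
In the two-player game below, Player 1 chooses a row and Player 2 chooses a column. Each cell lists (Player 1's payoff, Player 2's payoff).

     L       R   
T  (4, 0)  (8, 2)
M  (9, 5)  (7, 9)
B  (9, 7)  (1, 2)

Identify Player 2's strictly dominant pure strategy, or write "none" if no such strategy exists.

none

L fails to dominate R at T (0<2).
R fails to dominate L at B (2<7).
No single strategy dominates all the others.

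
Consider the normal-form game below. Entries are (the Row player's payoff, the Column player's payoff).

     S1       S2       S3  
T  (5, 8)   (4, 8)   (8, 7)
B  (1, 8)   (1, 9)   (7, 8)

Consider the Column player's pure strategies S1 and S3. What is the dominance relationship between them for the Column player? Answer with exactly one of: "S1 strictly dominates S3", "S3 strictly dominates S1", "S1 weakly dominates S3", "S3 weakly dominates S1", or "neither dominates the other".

Compare S1 to S3 across each opponent action: T: 8>7, B: 8=8.
S1 is at least as good everywhere and strictly better somewhere (tied only at B), so S1 weakly but not strictly dominates S3.

S1 weakly dominates S3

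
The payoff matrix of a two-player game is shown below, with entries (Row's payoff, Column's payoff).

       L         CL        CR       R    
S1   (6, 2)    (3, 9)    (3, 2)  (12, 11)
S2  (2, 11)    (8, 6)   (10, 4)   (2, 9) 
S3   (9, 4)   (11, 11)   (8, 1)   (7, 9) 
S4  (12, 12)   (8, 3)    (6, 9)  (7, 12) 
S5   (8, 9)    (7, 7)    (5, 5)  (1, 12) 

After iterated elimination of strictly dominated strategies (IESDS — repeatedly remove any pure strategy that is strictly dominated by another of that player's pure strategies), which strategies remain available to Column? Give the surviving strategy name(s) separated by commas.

L, CL, R

Row S5 is eliminated: S3 beats it against every remaining column (L: 9>8, CL: 11>7, CR: 8>5, R: 7>1).
Column's strategy CR is strictly dominated by R (S1: 11>2, S2: 9>4, S3: 9>1, S4: 12>9) and is removed.
For Row, S3 strictly dominates S2 on the remaining columns (L: 9>2, CL: 11>8, R: 7>2); eliminate S2.
Among the remaining strategies, none is strictly dominated by another pure strategy of the same player, so the elimination stops.
Surviving strategies — Row: {S1, S3, S4}; Column: {L, CL, R}.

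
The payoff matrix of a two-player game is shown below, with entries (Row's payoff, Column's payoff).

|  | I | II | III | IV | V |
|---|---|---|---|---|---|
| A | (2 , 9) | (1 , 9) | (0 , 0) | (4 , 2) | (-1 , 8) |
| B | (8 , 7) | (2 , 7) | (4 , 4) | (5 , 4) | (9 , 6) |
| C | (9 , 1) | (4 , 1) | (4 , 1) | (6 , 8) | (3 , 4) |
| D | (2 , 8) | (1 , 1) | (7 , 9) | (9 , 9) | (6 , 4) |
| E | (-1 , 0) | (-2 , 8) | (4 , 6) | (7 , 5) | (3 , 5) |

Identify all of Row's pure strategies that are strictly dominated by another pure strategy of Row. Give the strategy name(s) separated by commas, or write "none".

B strictly dominates A — I: 8>2, II: 2>1, III: 4>0, IV: 5>4, V: 9>-1.
Nothing dominates B: A at I (8>2); C at III (4=4); D at I (8>2); E at I (8>-1).
Nothing dominates C: A at I (9>2); B at I (9>8); D at I (9>2); E at I (9>-1).
D: no other strategy beats it everywhere (A at I (2=2); B at III (7>4); C at III (7>4); E at I (2>-1)).
E: dominated, since D does at least as well everywhere (I: 2>-1, II: 1>-2, III: 7>4, IV: 9>7, V: 6>3).

A, E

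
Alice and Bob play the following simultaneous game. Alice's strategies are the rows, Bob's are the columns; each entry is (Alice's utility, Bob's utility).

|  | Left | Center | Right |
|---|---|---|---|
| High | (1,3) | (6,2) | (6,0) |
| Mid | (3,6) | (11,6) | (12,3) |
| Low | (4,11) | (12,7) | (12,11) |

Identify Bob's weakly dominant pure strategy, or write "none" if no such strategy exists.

Left vs Center: High: 3>2, Mid: 6=6, Low: 11>7.
Left vs Right: High: 3>0, Mid: 6>3, Low: 11=11.
Left is at least as good as every other strategy against every opponent action, so it is weakly dominant.

Left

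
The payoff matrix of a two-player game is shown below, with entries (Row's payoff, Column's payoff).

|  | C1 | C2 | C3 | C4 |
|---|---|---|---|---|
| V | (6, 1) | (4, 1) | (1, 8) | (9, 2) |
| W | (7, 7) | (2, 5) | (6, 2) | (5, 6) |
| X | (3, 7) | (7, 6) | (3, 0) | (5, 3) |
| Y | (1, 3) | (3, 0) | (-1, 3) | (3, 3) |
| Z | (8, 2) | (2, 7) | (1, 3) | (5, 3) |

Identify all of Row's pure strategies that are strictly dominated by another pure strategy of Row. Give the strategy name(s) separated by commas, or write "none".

Y

V is not dominated — it holds its own against W at C2 (4>2); X at C1 (6>3); Y at C1 (6>1); Z at C2 (4>2).
Nothing dominates W: V at C1 (7>6); X at C1 (7>3); Y at C1 (7>1); Z at C2 (2=2).
Nothing dominates X: V at C2 (7>4); W at C2 (7>2); Y at C1 (3>1); Z at C2 (7>2).
V strictly dominates Y — C1: 6>1, C2: 4>3, C3: 1>-1, C4: 9>3.
Nothing dominates Z: V at C1 (8>6); W at C1 (8>7); X at C1 (8>3); Y at C1 (8>1).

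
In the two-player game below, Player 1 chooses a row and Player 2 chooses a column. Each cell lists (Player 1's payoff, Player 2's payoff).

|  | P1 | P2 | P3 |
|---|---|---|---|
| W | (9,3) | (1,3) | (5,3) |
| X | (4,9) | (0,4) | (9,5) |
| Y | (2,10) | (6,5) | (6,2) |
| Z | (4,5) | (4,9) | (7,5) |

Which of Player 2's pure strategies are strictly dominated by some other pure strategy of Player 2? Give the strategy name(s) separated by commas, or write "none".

none

P1 is not dominated — it holds its own against P2 at W (3=3); P3 at W (3=3).
P2: no other strategy beats it everywhere (P1 at W (3=3); P3 at W (3=3)).
P3 is not dominated — it holds its own against P1 at W (3=3); P2 at W (3=3).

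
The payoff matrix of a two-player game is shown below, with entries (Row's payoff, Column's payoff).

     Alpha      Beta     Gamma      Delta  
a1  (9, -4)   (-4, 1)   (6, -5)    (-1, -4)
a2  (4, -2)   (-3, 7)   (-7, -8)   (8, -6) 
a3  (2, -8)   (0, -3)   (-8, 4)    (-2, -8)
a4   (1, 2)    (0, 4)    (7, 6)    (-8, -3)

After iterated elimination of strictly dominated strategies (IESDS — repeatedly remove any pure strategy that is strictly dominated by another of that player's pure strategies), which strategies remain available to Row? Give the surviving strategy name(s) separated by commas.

For Column, Beta strictly dominates Alpha on the remaining rows (a1: 1>-4, a2: 7>-2, a3: -3>-8, a4: 4>2); eliminate Alpha.
For Column, Beta strictly dominates Delta on the remaining rows (a1: 1>-4, a2: 7>-6, a3: -3>-8, a4: 4>-3); eliminate Delta.
Row's strategy a1 is strictly dominated by a4 (Beta: 0>-4, Gamma: 7>6) and is removed.
Row's strategy a2 is strictly dominated by a4 (Beta: 0>-3, Gamma: 7>-7) and is removed.
Column's strategy Beta is strictly dominated by Gamma (a3: 4>-3, a4: 6>4) and is removed.
Row's strategy a3 is strictly dominated by a4 (Gamma: 7>-8) and is removed.
Among the remaining strategies, none is strictly dominated by another pure strategy of the same player, so the elimination stops.
Surviving strategies — Row: {a4}; Column: {Gamma}.

a4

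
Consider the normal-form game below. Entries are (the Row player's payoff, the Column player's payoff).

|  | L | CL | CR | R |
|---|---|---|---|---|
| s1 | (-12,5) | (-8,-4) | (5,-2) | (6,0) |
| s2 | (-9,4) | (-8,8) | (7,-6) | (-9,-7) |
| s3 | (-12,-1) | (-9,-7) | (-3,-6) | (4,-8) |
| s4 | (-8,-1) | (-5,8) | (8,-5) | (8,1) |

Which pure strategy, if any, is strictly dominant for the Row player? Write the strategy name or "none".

s4

s4 vs s1: L: -8>-12, CL: -5>-8, CR: 8>5, R: 8>6.
s4 vs s2: L: -8>-9, CL: -5>-8, CR: 8>7, R: 8>-9.
s4 vs s3: L: -8>-12, CL: -5>-9, CR: 8>-3, R: 8>4.
s4 strictly beats every other strategy against every opponent action, so it is strictly dominant.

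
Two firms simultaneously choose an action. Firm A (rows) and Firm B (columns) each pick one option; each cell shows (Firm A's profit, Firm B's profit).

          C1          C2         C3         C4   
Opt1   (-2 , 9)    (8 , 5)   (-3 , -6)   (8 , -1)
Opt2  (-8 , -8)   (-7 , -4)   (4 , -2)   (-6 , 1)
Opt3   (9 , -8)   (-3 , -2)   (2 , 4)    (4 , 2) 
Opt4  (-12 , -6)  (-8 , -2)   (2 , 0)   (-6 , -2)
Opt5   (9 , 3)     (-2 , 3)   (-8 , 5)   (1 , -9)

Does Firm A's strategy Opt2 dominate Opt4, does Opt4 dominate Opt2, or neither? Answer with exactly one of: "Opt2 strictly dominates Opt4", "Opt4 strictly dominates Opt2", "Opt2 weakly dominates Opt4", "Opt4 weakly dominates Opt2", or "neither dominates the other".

Opt2's payoffs vs Opt4's, by Firm B's action — C1: -8>-12, C2: -7>-8, C3: 4>2, C4: -6=-6.
Opt2 is at least as good everywhere and strictly better somewhere (tied only at C4), so Opt2 weakly but not strictly dominates Opt4.

Opt2 weakly dominates Opt4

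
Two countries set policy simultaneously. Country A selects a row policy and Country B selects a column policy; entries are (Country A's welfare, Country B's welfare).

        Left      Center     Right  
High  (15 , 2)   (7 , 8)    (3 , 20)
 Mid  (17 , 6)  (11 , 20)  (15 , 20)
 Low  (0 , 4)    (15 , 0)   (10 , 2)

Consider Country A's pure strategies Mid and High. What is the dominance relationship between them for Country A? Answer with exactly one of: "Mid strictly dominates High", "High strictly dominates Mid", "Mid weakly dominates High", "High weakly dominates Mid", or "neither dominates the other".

Mid strictly dominates High

Mid's payoffs vs High's, by Country B's action — Left: 17>15, Center: 11>7, Right: 15>3.
Every comparison favours Mid, so Mid strictly dominates High.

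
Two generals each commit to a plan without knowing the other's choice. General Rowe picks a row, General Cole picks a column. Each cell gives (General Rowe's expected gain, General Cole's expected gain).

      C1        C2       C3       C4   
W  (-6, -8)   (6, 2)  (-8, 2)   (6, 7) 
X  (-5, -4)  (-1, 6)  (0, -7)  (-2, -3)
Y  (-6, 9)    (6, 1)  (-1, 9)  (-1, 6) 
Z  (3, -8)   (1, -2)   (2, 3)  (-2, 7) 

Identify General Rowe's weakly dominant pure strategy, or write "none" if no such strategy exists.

none

W fails to dominate X at C1 (-6<-5).
X fails to dominate W at C2 (-1<6).
Y fails to dominate W at C4 (-1<6).
Z fails to dominate W at C2 (1<6).
No single strategy dominates all the others.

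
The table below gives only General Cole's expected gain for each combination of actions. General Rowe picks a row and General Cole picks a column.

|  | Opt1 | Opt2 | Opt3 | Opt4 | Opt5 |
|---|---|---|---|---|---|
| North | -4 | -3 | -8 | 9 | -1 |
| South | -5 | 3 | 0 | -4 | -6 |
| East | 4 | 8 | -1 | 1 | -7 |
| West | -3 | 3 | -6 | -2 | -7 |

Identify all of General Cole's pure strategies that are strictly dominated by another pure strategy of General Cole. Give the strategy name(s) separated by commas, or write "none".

Opt2 strictly dominates Opt1 — North: -3>-4, South: 3>-5, East: 8>4, West: 3>-3.
Opt2: no other strategy beats it everywhere (Opt1 at North (-3>-4); Opt3 at North (-3>-8); Opt4 at South (3>-4); Opt5 at South (3>-6)).
Opt3: dominated, since Opt2 does at least as well everywhere (North: -3>-8, South: 3>0, East: 8>-1, West: 3>-6).
Opt4 is not dominated — it holds its own against Opt1 at North (9>-4); Opt2 at North (9>-3); Opt3 at North (9>-8); Opt5 at North (9>-1).
Opt4 strictly dominates Opt5 — North: 9>-1, South: -4>-6, East: 1>-7, West: -2>-7.

Opt1, Opt3, Opt5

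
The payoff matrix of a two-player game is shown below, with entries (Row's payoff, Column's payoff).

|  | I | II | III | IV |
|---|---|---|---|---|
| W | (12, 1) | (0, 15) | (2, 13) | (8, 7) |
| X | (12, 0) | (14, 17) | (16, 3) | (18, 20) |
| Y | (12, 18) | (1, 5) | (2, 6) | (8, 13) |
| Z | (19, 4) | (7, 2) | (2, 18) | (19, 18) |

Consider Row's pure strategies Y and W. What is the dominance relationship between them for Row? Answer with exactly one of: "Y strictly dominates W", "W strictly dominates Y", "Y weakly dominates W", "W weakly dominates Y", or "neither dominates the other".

Compare Y to W across each choice by Column: I: 12=12, II: 1>0, III: 2=2, IV: 8=8.
Y is at least as good everywhere and strictly better somewhere (tied only at I, III, IV), so Y weakly but not strictly dominates W.

Y weakly dominates W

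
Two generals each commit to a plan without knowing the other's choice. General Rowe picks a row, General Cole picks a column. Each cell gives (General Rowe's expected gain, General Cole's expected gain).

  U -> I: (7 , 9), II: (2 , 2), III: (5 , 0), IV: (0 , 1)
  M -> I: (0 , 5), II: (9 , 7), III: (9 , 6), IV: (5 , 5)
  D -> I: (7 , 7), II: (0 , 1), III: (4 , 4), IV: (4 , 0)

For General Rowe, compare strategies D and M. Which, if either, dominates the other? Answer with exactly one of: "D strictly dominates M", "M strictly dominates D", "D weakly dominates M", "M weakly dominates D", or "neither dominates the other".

neither dominates the other

Compare D to M across each opponent action: I: 7>0, II: 0<9, III: 4<9, IV: 4<5.
D does better at I but worse at II, III, IV; neither strategy dominates the other.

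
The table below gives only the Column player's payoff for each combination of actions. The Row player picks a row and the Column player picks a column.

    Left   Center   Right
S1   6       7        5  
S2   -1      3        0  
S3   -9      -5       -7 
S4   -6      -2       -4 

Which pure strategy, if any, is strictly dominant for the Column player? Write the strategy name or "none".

Center

Center vs Left: S1: 7>6, S2: 3>-1, S3: -5>-9, S4: -2>-6.
Center vs Right: S1: 7>5, S2: 3>0, S3: -5>-7, S4: -2>-4.
Center strictly beats every other strategy against every opponent action, so it is strictly dominant.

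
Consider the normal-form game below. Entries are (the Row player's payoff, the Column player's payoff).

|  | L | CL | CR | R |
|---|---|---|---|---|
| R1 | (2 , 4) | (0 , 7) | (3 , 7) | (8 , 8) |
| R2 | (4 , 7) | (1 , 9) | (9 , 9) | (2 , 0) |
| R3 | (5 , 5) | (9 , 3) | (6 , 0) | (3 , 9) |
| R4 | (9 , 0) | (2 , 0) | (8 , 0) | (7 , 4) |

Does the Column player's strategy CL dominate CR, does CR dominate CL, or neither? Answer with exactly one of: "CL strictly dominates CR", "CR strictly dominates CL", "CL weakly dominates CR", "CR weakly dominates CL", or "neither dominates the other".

CL weakly dominates CR

CL's payoffs vs CR's, by the Row player's action — R1: 7=7, R2: 9=9, R3: 3>0, R4: 0=0.
CL is at least as good everywhere and strictly better somewhere (tied only at R1, R2, R4), so CL weakly but not strictly dominates CR.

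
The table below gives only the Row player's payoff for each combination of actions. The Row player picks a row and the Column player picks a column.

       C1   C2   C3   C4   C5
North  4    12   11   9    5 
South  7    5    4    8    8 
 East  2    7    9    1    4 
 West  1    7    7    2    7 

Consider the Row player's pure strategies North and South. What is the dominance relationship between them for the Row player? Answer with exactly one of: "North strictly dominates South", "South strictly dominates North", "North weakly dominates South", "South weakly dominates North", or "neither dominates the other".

neither dominates the other

Compare North to South across each choice by the Column player: C1: 4<7, C2: 12>5, C3: 11>4, C4: 9>8, C5: 5<8.
North does better at C2, C3, C4 but worse at C1, C5; neither strategy dominates the other.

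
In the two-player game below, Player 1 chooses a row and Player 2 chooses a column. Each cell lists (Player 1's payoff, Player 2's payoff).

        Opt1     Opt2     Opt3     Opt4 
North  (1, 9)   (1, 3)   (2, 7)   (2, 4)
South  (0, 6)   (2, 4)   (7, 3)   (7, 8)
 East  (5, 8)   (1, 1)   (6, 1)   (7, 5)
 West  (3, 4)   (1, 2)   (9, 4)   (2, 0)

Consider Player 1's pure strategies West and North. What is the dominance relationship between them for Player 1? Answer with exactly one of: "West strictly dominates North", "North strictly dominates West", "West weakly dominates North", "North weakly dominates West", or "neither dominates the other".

Compare West to North across each choice by Player 2: Opt1: 3>1, Opt2: 1=1, Opt3: 9>2, Opt4: 2=2.
West is at least as good everywhere and strictly better somewhere (tied only at Opt2, Opt4), so West weakly but not strictly dominates North.

West weakly dominates North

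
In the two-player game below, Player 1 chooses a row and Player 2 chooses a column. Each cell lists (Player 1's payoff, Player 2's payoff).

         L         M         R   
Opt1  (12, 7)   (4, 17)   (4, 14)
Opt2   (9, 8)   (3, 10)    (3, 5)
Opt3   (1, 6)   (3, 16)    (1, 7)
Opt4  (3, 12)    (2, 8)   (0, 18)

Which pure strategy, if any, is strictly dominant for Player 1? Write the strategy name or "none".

Opt1 vs Opt2: L: 12>9, M: 4>3, R: 4>3.
Opt1 vs Opt3: L: 12>1, M: 4>3, R: 4>1.
Opt1 vs Opt4: L: 12>3, M: 4>2, R: 4>0.
Opt1 strictly beats every other strategy against every opponent action, so it is strictly dominant.

Opt1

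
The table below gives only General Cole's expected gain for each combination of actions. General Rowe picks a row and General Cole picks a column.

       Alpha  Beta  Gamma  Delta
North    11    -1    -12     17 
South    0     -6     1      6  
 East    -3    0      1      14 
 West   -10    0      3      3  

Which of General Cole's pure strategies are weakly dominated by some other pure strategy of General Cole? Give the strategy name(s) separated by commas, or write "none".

Alpha, Beta, Gamma

Alpha is weakly dominated by Delta (North: 17>11, South: 6>0, East: 14>-3, West: 3>-10).
Beta: dominated, since Delta does at least as well everywhere (North: 17>-1, South: 6>-6, East: 14>0, West: 3>0).
Delta weakly dominates Gamma — North: 17>-12, South: 6>1, East: 14>1, West: 3=3.
Nothing dominates Delta: Alpha at North (17>11); Beta at North (17>-1); Gamma at North (17>-12).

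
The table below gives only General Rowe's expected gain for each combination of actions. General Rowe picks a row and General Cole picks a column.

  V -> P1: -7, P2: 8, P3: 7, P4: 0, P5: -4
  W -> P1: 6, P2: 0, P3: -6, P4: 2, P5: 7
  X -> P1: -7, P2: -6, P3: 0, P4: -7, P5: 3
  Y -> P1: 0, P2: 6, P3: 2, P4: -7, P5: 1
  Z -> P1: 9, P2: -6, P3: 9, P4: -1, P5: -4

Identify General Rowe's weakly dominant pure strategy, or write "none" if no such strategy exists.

V fails to dominate W at P1 (-7<6).
W fails to dominate V at P2 (0<8).
X fails to dominate V at P2 (-6<8).
Y fails to dominate V at P2 (6<8).
Z fails to dominate V at P2 (-6<8).
No single strategy dominates all the others.

none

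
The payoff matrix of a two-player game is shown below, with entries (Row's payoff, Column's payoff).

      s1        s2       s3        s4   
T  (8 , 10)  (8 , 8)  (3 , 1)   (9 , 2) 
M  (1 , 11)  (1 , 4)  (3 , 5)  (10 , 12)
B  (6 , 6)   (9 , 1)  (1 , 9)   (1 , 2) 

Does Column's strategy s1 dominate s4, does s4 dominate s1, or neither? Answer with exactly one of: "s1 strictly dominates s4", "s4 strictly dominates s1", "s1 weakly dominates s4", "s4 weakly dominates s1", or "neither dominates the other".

s1's payoffs vs s4's, by Row's action — T: 10>2, M: 11<12, B: 6>2.
s1 does better at T, B but worse at M; neither strategy dominates the other.

neither dominates the other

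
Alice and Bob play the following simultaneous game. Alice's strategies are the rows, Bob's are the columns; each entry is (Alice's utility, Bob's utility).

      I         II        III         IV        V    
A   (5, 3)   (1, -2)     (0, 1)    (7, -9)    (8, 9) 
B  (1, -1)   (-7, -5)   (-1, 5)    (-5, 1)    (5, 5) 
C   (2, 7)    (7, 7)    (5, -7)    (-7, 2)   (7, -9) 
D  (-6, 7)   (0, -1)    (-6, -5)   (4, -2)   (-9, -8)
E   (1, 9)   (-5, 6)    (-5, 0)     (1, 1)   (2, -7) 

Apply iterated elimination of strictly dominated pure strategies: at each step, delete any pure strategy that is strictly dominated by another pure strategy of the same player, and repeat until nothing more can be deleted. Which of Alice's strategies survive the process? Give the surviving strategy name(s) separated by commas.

A, C

Alice's strategy B is strictly dominated by A (I: 5>1, II: 1>-7, III: 0>-1, IV: 7>-5, V: 8>5) and is removed.
Alice's strategy D is strictly dominated by A (I: 5>-6, II: 1>0, III: 0>-6, IV: 7>4, V: 8>-9) and is removed.
For Alice, A strictly dominates E on the remaining columns (I: 5>1, II: 1>-5, III: 0>-5, IV: 7>1, V: 8>2); eliminate E.
Column III is eliminated: I beats it against every remaining row (A: 3>1, C: 7>-7).
Bob's strategy IV is strictly dominated by I (A: 3>-9, C: 7>2) and is removed.
Among the remaining strategies, none is strictly dominated by another pure strategy of the same player, so the elimination stops.
Surviving strategies — Alice: {A, C}; Bob: {I, II, V}.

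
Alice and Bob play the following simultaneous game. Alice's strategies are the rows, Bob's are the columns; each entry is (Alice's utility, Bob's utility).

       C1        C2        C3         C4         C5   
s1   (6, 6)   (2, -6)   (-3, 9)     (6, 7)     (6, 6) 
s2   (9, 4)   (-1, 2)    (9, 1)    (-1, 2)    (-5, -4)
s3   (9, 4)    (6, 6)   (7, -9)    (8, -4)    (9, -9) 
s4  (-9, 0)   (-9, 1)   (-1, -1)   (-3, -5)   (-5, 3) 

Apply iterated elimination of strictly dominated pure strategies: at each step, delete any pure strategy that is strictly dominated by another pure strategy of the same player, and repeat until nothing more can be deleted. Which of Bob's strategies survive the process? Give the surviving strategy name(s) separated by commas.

Row s1 is eliminated: s3 beats it against every remaining column (C1: 9>6, C2: 6>2, C3: 7>-3, C4: 8>6, C5: 9>6).
Alice's strategy s4 is strictly dominated by s3 (C1: 9>-9, C2: 6>-9, C3: 7>-1, C4: 8>-3, C5: 9>-5) and is removed.
Bob's strategy C3 is strictly dominated by C1 (s2: 4>1, s3: 4>-9) and is removed.
Bob's strategy C4 is strictly dominated by C1 (s2: 4>2, s3: 4>-4) and is removed.
For Bob, C1 strictly dominates C5 on the remaining rows (s2: 4>-4, s3: 4>-9); eliminate C5.
Among the remaining strategies, none is strictly dominated by another pure strategy of the same player, so the elimination stops.
Surviving strategies — Alice: {s2, s3}; Bob: {C1, C2}.

C1, C2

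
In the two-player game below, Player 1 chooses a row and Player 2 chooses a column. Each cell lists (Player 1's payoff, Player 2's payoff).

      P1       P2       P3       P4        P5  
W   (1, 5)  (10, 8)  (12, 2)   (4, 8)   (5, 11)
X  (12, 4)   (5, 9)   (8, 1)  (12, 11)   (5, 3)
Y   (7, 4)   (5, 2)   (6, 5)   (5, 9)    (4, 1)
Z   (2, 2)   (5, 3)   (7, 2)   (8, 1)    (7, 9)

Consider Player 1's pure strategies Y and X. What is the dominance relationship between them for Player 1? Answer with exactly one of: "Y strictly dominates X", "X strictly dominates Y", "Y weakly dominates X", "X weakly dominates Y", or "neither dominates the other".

X weakly dominates Y

Y's payoffs vs X's, by Player 2's action — P1: 7<12, P2: 5=5, P3: 6<8, P4: 5<12, P5: 4<5.
X is at least as good everywhere and strictly better somewhere (tied at P2), so X weakly dominates Y.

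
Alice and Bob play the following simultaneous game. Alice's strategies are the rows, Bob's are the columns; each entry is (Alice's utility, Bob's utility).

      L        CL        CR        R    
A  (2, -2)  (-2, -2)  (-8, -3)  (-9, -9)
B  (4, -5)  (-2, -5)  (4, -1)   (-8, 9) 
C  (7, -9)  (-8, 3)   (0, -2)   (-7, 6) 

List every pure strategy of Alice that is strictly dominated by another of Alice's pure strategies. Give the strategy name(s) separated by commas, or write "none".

Nothing dominates A: B at CL (-2=-2); C at CL (-2>-8).
B: no other strategy beats it everywhere (A at L (4>2); C at CL (-2>-8)).
Nothing dominates C: A at L (7>2); B at L (7>4).

none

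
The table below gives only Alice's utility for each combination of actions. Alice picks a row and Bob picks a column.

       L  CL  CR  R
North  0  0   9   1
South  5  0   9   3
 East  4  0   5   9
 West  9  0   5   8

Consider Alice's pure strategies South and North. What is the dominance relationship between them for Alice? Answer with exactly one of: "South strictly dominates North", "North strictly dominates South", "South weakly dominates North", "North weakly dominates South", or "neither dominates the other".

South weakly dominates North

Compare South to North across each opponent action: L: 5>0, CL: 0=0, CR: 9=9, R: 3>1.
South is at least as good everywhere and strictly better somewhere (tied only at CL, CR), so South weakly but not strictly dominates North.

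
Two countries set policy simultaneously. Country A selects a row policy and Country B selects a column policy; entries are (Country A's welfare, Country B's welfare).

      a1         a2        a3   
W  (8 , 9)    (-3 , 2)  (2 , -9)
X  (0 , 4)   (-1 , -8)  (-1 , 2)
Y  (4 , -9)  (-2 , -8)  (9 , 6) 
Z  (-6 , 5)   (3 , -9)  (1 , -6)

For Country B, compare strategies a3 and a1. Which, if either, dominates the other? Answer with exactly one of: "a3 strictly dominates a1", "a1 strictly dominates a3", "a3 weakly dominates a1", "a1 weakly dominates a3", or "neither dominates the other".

neither dominates the other

Compare a3 to a1 across every action of Country A: W: -9<9, X: 2<4, Y: 6>-9, Z: -6<5.
a3 does better at Y but worse at W, X, Z; neither strategy dominates the other.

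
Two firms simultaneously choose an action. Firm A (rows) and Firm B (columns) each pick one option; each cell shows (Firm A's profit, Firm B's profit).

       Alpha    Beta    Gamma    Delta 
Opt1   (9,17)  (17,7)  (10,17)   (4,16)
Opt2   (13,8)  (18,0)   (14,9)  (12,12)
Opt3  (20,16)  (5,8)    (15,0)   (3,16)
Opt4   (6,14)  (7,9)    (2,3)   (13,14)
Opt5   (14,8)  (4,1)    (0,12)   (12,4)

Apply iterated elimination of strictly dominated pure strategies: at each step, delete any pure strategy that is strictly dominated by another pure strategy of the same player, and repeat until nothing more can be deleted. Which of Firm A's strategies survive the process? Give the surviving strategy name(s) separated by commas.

Opt2, Opt3, Opt4, Opt5

Firm A's strategy Opt1 is strictly dominated by Opt2 (Alpha: 13>9, Beta: 18>17, Gamma: 14>10, Delta: 12>4) and is removed.
Column Beta is eliminated: Alpha beats it against every remaining row (Opt2: 8>0, Opt3: 16>8, Opt4: 14>9, Opt5: 8>1).
Among the remaining strategies, none is strictly dominated by another pure strategy of the same player, so the elimination stops.
Surviving strategies — Firm A: {Opt2, Opt3, Opt4, Opt5}; Firm B: {Alpha, Gamma, Delta}.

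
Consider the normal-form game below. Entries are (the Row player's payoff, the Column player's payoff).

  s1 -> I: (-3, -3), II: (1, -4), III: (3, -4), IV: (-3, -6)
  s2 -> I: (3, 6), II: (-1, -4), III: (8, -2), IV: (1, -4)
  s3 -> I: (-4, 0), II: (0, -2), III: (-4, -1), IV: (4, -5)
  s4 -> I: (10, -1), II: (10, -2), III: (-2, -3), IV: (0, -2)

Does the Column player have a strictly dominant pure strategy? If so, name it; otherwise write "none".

I

I vs II: s1: -3>-4, s2: 6>-4, s3: 0>-2, s4: -1>-2.
I vs III: s1: -3>-4, s2: 6>-2, s3: 0>-1, s4: -1>-3.
I vs IV: s1: -3>-6, s2: 6>-4, s3: 0>-5, s4: -1>-2.
I strictly beats every other strategy against every opponent action, so it is strictly dominant.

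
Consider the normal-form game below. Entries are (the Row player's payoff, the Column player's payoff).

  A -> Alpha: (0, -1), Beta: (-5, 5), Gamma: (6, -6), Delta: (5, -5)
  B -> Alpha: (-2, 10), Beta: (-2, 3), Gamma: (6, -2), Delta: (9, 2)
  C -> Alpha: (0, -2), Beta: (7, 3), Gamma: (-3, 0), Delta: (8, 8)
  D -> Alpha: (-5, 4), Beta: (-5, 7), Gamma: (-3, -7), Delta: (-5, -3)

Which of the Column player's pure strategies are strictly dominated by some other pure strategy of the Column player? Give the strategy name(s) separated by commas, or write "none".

Gamma

Alpha: no other strategy beats it everywhere (Beta at B (10>3); Gamma at A (-1>-6); Delta at A (-1>-5)).
Beta is not dominated — it holds its own against Alpha at A (5>-1); Gamma at A (5>-6); Delta at A (5>-5).
Gamma: dominated, since Beta does at least as well everywhere (A: 5>-6, B: 3>-2, C: 3>0, D: 7>-7).
Delta is not dominated — it holds its own against Alpha at C (8>-2); Beta at C (8>3); Gamma at A (-5>-6).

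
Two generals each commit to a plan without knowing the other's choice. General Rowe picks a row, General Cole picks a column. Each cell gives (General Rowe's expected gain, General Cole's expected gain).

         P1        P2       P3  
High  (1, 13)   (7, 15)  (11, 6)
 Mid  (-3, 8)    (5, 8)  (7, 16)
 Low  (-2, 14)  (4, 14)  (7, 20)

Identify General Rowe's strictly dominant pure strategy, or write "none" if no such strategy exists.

High vs Mid: P1: 1>-3, P2: 7>5, P3: 11>7.
High vs Low: P1: 1>-2, P2: 7>4, P3: 11>7.
High strictly beats every other strategy against every opponent action, so it is strictly dominant.

High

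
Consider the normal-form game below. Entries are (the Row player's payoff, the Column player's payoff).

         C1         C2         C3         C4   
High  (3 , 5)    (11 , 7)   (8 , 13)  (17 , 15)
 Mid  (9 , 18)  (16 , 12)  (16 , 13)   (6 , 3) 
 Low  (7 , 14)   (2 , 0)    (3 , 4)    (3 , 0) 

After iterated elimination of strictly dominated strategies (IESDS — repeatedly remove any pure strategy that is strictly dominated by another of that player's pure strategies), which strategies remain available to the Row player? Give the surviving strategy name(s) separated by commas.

Row Low is eliminated: Mid beats it against every remaining column (C1: 9>7, C2: 16>2, C3: 16>3, C4: 6>3).
Column C2 is eliminated: C3 beats it against every remaining row (High: 13>7, Mid: 13>12).
Among the remaining strategies, none is strictly dominated by another pure strategy of the same player, so the elimination stops.
Surviving strategies — the Row player: {High, Mid}; the Column player: {C1, C3, C4}.

High, Mid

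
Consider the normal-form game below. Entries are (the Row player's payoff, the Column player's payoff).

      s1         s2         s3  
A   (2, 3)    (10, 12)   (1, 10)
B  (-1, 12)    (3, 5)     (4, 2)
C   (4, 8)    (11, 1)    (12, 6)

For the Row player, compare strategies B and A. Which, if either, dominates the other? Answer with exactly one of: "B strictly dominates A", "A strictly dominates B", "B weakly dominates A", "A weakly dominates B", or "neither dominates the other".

neither dominates the other

Compare B to A across each choice by the Column player: s1: -1<2, s2: 3<10, s3: 4>1.
B does better at s3 but worse at s1, s2; neither strategy dominates the other.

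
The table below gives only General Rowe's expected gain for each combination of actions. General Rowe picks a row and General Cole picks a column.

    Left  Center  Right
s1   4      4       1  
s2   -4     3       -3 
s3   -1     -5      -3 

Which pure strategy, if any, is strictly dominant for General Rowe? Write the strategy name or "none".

s1

s1 vs s2: Left: 4>-4, Center: 4>3, Right: 1>-3.
s1 vs s3: Left: 4>-1, Center: 4>-5, Right: 1>-3.
s1 strictly beats every other strategy against every opponent action, so it is strictly dominant.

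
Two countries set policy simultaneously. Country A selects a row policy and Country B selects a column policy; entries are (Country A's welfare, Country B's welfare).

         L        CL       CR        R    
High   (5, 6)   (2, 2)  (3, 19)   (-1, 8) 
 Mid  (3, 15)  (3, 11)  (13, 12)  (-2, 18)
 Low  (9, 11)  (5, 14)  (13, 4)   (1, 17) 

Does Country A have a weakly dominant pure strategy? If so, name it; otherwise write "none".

Low

Low vs High: L: 9>5, CL: 5>2, CR: 13>3, R: 1>-1.
Low vs Mid: L: 9>3, CL: 5>3, CR: 13=13, R: 1>-2.
Low is at least as good as every other strategy against every opponent action, so it is weakly dominant.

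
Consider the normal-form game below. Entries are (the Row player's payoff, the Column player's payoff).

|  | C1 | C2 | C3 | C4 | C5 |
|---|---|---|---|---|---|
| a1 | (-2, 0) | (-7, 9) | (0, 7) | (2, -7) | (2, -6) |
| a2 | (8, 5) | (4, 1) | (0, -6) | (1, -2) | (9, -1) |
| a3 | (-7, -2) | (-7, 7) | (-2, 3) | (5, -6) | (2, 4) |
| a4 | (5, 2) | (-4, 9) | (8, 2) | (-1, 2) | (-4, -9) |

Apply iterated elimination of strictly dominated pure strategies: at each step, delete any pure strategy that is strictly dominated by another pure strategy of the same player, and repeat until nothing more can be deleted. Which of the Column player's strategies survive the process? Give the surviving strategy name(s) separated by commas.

C1

The Column player's strategy C3 is strictly dominated by C2 (a1: 9>7, a2: 1>-6, a3: 7>3, a4: 9>2) and is removed.
For the Row player, a2 strictly dominates a4 on the remaining columns (C1: 8>5, C2: 4>-4, C4: 1>-1, C5: 9>-4); eliminate a4.
For the Column player, C1 strictly dominates C4 on the remaining rows (a1: 0>-7, a2: 5>-2, a3: -2>-6); eliminate C4.
For the Row player, a2 strictly dominates a1 on the remaining columns (C1: 8>-2, C2: 4>-7, C5: 9>2); eliminate a1.
The Row player's strategy a3 is strictly dominated by a2 (C1: 8>-7, C2: 4>-7, C5: 9>2) and is removed.
For the Column player, C1 strictly dominates C2 on the remaining rows (a2: 5>1); eliminate C2.
The Column player's strategy C5 is strictly dominated by C1 (a2: 5>-1) and is removed.
Among the remaining strategies, none is strictly dominated by another pure strategy of the same player, so the elimination stops.
Surviving strategies — the Row player: {a2}; the Column player: {C1}.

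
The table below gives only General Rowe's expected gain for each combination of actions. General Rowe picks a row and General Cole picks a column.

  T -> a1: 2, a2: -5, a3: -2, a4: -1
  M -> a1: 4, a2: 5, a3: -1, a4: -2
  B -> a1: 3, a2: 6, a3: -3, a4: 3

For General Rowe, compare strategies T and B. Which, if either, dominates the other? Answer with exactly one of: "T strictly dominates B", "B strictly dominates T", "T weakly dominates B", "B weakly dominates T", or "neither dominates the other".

T's payoffs vs B's, by General Cole's action — a1: 2<3, a2: -5<6, a3: -2>-3, a4: -1<3.
T does better at a3 but worse at a1, a2, a4; neither strategy dominates the other.

neither dominates the other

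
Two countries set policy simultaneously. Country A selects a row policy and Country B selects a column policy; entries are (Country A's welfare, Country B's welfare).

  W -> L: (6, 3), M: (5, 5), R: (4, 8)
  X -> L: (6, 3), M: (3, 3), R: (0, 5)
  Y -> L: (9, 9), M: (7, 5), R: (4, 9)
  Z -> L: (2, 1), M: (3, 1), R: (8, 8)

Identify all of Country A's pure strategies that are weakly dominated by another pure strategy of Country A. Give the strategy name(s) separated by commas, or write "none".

W, X

W is weakly dominated by Y (L: 9>6, M: 7>5, R: 4=4).
X is weakly dominated by W (L: 6=6, M: 5>3, R: 4>0).
Y is not dominated — it holds its own against W at L (9>6); X at L (9>6); Z at L (9>2).
Nothing dominates Z: W at R (8>4); X at R (8>0); Y at R (8>4).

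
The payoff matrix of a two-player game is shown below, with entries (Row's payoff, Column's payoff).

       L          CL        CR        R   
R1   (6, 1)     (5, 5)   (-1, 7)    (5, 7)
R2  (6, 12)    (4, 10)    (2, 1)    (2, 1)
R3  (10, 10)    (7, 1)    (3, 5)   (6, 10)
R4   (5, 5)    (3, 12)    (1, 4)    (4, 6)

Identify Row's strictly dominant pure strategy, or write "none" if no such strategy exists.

R3 vs R1: L: 10>6, CL: 7>5, CR: 3>-1, R: 6>5.
R3 vs R2: L: 10>6, CL: 7>4, CR: 3>2, R: 6>2.
R3 vs R4: L: 10>5, CL: 7>3, CR: 3>1, R: 6>4.
R3 strictly beats every other strategy against every opponent action, so it is strictly dominant.

R3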